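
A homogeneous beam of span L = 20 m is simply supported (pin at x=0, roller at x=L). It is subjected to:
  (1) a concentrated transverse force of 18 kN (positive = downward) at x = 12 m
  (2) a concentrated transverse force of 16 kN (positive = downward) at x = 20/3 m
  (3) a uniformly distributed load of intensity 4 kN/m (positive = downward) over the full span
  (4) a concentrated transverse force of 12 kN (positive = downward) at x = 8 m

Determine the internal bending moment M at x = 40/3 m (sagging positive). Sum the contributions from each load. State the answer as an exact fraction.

M(40/3) = 952/3 kN·m

Load 1 — point force P=18 kN at a=12 m (b=L-a=8):
  M_1 = Pa(L-x)/L  [x>a] = 18·12·(20-(40/3))/20 = 72 kN·m
Load 2 — point force P=16 kN at a=20/3 m (b=L-a=40/3):
  M_2 = Pa(L-x)/L  [x>a] = 16·(20/3)·(20-(40/3))/20 = 320/9 kN·m
Load 3 — uniform load w=4 kN/m over full span:
  M_3 = wx(L-x)/2 = 4·(40/3)·(20-(40/3))/2 = 1600/9 kN·m
Load 4 — point force P=12 kN at a=8 m (b=L-a=12):
  M_4 = Pa(L-x)/L  [x>a] = 12·8·(20-(40/3))/20 = 32 kN·m
Superposition: M = Σ M_i = 952/3 kN·m ≈ 317.333333 kN·m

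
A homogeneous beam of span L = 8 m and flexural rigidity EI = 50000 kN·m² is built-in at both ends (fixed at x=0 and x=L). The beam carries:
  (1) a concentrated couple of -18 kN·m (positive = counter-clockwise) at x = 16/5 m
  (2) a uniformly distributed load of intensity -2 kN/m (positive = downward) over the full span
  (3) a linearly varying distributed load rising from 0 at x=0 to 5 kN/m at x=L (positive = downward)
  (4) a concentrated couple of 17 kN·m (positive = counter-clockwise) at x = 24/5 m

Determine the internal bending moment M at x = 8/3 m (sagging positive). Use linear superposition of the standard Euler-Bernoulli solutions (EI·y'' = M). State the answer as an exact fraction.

Load 1 — applied couple M₀=-18 kN·m at a=16/5 m (b=L-a=24/5):
  M_1 = R_Ax - M_A  [x≤a] with R_A=-81/25, M_A=-54/25 = (-81/25)·(8/3) - (-54/25) = -162/25 kN·m
Load 2 — uniform load w=-2 kN/m over full span:
  M_2 = wLx/2 - wL²/12 - wx²/2 = (-2)·8·(8/3)/2 - (-2)·8²/12 - (-2)·(8/3)²/2 = -32/9 kN·m
Load 3 — triangular load w₀=5 kN/m (0→w₀ over full span):
  M_3 = 3w₀Lx/20 - w₀L²/30 - w₀x³/(6L) = 3·5·8·(8/3)/20 - 5·8²/30 - 5·(8/3)³/(6·8) = 272/81 kN·m
Load 4 — applied couple M₀=17 kN·m at a=24/5 m (b=L-a=16/5):
  M_4 = R_Ax - M_A  [x≤a] with R_A=153/50, M_A=136/25 = (153/50)·(8/3) - (136/25) = 68/25 kN·m
Superposition: M = Σ M_i = -8014/2025 kN·m ≈ -3.957531 kN·m

M(8/3) = -8014/2025 kN·m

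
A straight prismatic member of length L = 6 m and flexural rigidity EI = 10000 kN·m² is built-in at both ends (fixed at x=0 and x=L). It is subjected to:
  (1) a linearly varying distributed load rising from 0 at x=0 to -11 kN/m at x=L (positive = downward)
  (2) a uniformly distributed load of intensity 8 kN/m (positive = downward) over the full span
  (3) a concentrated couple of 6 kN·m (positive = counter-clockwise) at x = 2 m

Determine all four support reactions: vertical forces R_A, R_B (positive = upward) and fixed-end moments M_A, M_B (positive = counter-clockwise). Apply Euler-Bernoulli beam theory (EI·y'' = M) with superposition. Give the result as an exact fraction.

R_A = 463/30 kN, M_A = 54/5 kN·m, R_B = -13/30 kN, M_B = -11/5 kN·m

Load 1 — triangular load w₀=-11 kN/m (0→w₀ over full span):
  R_A = 3w₀L/20 = 3·(-11)·6/20 = -99/10 kN
  M_A = w₀L²/30 = (-11)·6²/30 = -66/5 kN·m
  R_B = 7w₀L/20 = 7·(-11)·6/20 = -231/10 kN
  M_B = -w₀L²/20 = -(-11)·6²/20 = 99/5 kN·m
Load 2 — uniform load w=8 kN/m over full span:
  R_A = wL/2 = 8·6/2 = 24 kN
  M_A = wL²/12 = 8·6²/12 = 24 kN·m
  R_B = wL/2 = 8·6/2 = 24 kN
  M_B = -wL²/12 = -8·6²/12 = -24 kN·m
Load 3 — applied couple M₀=6 kN·m at a=2 m (b=L-a=4):
  R_A = 6M₀ab/L³ = 6·6·2·4/6³ = 4/3 kN
  M_A = M₀b(2a-b)/L² = 6·4·(2·2-4)/6² = 0 kN·m
  R_B = -6M₀ab/L³ = -6·6·2·4/6³ = -4/3 kN
  M_B = M₀a(2b-a)/L² = 6·2·(2·4-2)/6² = 2 kN·m
Superposition: R_A = 463/30 kN, M_A = 54/5 kN·m, R_B = -13/30 kN, M_B = -11/5 kN·m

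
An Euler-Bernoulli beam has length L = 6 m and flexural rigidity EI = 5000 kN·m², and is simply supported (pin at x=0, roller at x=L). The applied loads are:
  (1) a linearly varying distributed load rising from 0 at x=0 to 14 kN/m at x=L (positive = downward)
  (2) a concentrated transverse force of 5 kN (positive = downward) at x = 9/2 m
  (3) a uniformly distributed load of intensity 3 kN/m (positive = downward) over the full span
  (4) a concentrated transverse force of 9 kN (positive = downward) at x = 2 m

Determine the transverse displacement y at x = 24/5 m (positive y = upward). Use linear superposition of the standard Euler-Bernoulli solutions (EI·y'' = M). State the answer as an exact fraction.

y(24/5) = -33218229/1250000000 m

Load 1 — triangular load w₀=14 kN/m (0→w₀ over full span):
  y_1 = -w₀x(7L⁴-10L²x²+3x⁴)/(360LEI) = -14·(24/5)·(7·6⁴-10·6²·(24/5)²+3·(24/5)⁴)/(360·6·5000) = -144018/9765625 m
Load 2 — point force P=5 kN at a=9/2 m (b=L-a=3/2):
  y_2 = -Pa(L-x)(2Lx-a²-x²)/(6LEI)  [x>a] = -5·(9/2)·(6-(24/5))·(2·6·(24/5)-(9/2)²-(24/5)²)/(6·6·5000) = -4293/2000000 m
Load 3 — uniform load w=3 kN/m over full span:
  y_3 = -wx(L³-2Lx²+x³)/(24EI) = -3·(24/5)·(6³-2·6·(24/5)²+(24/5)³)/(24·5000) = -2349/390625 m
Load 4 — point force P=9 kN at a=2 m (b=L-a=4):
  y_4 = -Pa(L-x)(2Lx-a²-x²)/(6LEI)  [x>a] = -9·2·(6-(24/5))·(2·6·(24/5)-2²-(24/5)²)/(6·6·5000) = -573/156250 m
Superposition: y = Σ y_i = -33218229/1250000000 m ≈ -0.026575 m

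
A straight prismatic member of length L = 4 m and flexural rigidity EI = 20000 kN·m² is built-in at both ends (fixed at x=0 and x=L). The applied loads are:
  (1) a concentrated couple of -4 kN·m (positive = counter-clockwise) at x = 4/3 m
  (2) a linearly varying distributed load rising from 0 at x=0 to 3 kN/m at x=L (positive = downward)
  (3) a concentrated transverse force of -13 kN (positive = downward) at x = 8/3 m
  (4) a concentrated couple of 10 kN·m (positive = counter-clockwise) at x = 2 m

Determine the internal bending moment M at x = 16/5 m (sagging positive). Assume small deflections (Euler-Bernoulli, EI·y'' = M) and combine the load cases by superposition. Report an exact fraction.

M(16/5) = -527/750 kN·m

Load 1 — applied couple M₀=-4 kN·m at a=4/3 m (b=L-a=8/3):
  M_1 = R_Ax - M_A - M₀  [x>a] with R_A=-4/3, M_A=0 = (-4/3)·(16/5) - 0 - (-4) = -4/15 kN·m
Load 2 — triangular load w₀=3 kN/m (0→w₀ over full span):
  M_2 = 3w₀Lx/20 - w₀L²/30 - w₀x³/(6L) = 3·3·4·(16/5)/20 - 3·4²/30 - 3·(16/5)³/(6·4) = 8/125 kN·m
Load 3 — point force P=-13 kN at a=8/3 m (b=L-a=4/3):
  M_3 = Pa²(a+3b)(L-x)/L³ - Pa²b/L²  [x>a] = (-13)·(8/3)²·((8/3)+3·(4/3))·(4-(16/5))/4³ - (-13)·(8/3)²·(4/3)/4² = 0 kN·m
Load 4 — applied couple M₀=10 kN·m at a=2 m (b=L-a=2):
  M_4 = R_Ax - M_A - M₀  [x>a] with R_A=15/4, M_A=5/2 = (15/4)·(16/5) - (5/2) - 10 = -1/2 kN·m
Superposition: M = Σ M_i = -527/750 kN·m ≈ -0.702667 kN·m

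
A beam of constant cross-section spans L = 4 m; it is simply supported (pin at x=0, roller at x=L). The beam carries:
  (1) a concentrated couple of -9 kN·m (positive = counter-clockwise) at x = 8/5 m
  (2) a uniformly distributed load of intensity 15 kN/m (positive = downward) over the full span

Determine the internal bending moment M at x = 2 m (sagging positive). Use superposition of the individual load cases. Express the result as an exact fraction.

M(2) = 69/2 kN·m

Load 1 — applied couple M₀=-9 kN·m at a=8/5 m (b=L-a=12/5):
  M_1 = M₀x/L - M₀  [x>a] = (-9)·2/4 - (-9) = 9/2 kN·m
Load 2 — uniform load w=15 kN/m over full span:
  M_2 = wx(L-x)/2 = 15·2·(4-2)/2 = 30 kN·m
Superposition: M = Σ M_i = 69/2 kN·m ≈ 34.500000 kN·m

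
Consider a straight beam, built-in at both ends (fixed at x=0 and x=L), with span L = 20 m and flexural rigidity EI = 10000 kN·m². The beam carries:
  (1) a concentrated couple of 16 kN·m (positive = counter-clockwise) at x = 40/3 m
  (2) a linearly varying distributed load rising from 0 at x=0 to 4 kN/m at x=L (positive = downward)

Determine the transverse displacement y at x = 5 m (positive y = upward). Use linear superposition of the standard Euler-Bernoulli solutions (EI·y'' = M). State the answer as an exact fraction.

Load 1 — applied couple M₀=16 kN·m at a=40/3 m (b=L-a=20/3):
  y_1 = (R_Ax³/6 - M_Ax²/2)/EI  [x≤a] with R_A=16/15, M_A=16/3 = ((16/15)·5³/6 - (16/3)·5²/2)/10000 = -1/225 m
Load 2 — triangular load w₀=4 kN/m (0→w₀ over full span):
  y_2 = -w₀x²(L-x)²(x+2L)/(120LEI) = -4·5²·(20-5)²·(5+2·20)/(120·20·10000) = -27/640 m
Superposition: y = Σ y_i = -1343/28800 m ≈ -0.046632 m

y(5) = -1343/28800 m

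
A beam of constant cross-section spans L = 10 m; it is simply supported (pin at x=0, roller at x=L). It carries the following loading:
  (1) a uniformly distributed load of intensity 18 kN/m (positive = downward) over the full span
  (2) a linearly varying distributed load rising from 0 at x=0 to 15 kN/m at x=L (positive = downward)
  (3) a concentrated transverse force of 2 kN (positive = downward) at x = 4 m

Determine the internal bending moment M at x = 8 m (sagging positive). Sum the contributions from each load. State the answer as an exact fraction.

Load 1 — uniform load w=18 kN/m over full span:
  M_1 = wx(L-x)/2 = 18·8·(10-8)/2 = 144 kN·m
Load 2 — triangular load w₀=15 kN/m (0→w₀ over full span):
  M_2 = w₀Lx/6 - w₀x³/(6L) = 15·10·8/6 - 15·8³/(6·10) = 72 kN·m
Load 3 — point force P=2 kN at a=4 m (b=L-a=6):
  M_3 = Pa(L-x)/L  [x>a] = 2·4·(10-8)/10 = 8/5 kN·m
Superposition: M = Σ M_i = 1088/5 kN·m ≈ 217.600000 kN·m

M(8) = 1088/5 kN·m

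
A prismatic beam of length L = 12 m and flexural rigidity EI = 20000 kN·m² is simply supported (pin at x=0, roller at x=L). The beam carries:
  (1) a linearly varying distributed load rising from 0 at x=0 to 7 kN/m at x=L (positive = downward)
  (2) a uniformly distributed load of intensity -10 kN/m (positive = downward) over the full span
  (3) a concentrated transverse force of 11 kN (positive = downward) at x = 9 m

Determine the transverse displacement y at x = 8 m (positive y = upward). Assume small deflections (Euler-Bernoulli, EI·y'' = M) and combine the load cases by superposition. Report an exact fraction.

Load 1 — triangular load w₀=7 kN/m (0→w₀ over full span):
  y_1 = -w₀x(7L⁴-10L²x²+3x⁴)/(360LEI) = -7·8·(7·12⁴-10·12²·8²+3·8⁴)/(360·12·20000) = -238/5625 m
Load 2 — uniform load w=-10 kN/m over full span:
  y_2 = -wx(L³-2Lx²+x³)/(24EI) = -(-10)·8·(12³-2·12·8²+8³)/(24·20000) = 44/375 m
Load 3 — point force P=11 kN at a=9 m (b=L-a=3):
  y_3 = -Pbx(L²-b²-x²)/(6LEI)  [x≤a] = -11·3·8·(12²-3²-8²)/(6·12·20000) = -781/60000 m
Superposition: y = Σ y_i = 11161/180000 m ≈ 0.062006 m

y(8) = 11161/180000 m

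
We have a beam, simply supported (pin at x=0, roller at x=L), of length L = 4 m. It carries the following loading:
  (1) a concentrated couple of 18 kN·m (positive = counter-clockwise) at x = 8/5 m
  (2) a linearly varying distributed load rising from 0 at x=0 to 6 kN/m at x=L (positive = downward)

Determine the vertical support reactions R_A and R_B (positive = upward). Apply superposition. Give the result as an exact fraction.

R_A = 17/2 kN, R_B = 7/2 kN

Load 1 — applied couple M₀=18 kN·m at a=8/5 m (b=L-a=12/5):
  R_A = M₀/L = 18/4 = 9/2 kN
  R_B = -M₀/L = -18/4 = -9/2 kN
Load 2 — triangular load w₀=6 kN/m (0→w₀ over full span):
  R_A = w₀L/6 = 6·4/6 = 4 kN
  R_B = w₀L/3 = 6·4/3 = 8 kN
Superposition: R_A = 17/2 kN, R_B = 7/2 kN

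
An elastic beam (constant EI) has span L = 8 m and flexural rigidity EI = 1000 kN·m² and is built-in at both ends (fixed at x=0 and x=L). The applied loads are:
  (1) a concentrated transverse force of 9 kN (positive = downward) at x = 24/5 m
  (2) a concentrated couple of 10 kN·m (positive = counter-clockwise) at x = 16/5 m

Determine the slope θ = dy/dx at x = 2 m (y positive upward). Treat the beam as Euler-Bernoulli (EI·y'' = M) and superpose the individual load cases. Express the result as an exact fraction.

θ(2) = -393/62500 rad

Load 1 — point force P=9 kN at a=24/5 m (b=L-a=16/5):
  θ_1 = -Pb²x(2aL-(3a+b)x)/(2L³EI)  [x≤a] = -9·(16/5)²·2·(2·(24/5)·8-(3·(24/5)+(16/5))·2)/(2·8³·1000) = -117/15625 rad
Load 2 — applied couple M₀=10 kN·m at a=16/5 m (b=L-a=24/5):
  θ_2 = (R_Ax²/2 - M_Ax)/EI  [x≤a] with R_A=9/5, M_A=6/5 = ((9/5)·2²/2 - (6/5)·2)/1000 = 3/2500 rad
Superposition: θ = Σ θ_i = -393/62500 rad ≈ -0.006288 rad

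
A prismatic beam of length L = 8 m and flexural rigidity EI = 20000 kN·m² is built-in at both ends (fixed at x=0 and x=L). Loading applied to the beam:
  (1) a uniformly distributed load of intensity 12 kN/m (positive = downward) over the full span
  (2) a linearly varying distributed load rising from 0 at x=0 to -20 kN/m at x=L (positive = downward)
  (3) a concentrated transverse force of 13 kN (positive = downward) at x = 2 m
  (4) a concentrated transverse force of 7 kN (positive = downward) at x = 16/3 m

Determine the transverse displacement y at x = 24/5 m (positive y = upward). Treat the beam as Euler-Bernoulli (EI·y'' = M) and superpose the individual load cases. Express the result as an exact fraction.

y(24/5) = -25741/11718750 m

Load 1 — uniform load w=12 kN/m over full span:
  y_1 = -wx²(L-x)²/(24EI) = -12·(24/5)²·(8-(24/5))²/(24·20000) = -2304/390625 m
Load 2 — triangular load w₀=-20 kN/m (0→w₀ over full span):
  y_2 = -w₀x²(L-x)²(x+2L)/(120LEI) = -(-20)·(24/5)²·(8-(24/5))²·((24/5)+2·8)/(120·8·20000) = 9984/1953125 m
Load 3 — point force P=13 kN at a=2 m (b=L-a=6):
  y_3 = -Pa²(L-x)²(3bL-(3b+a)(L-x))/(6L³EI)  [x>a] = -13·2²·(8-(24/5))²·(3·6·8-(3·6+2)·(8-(24/5)))/(6·8³·20000) = -13/18750 m
Load 4 — point force P=7 kN at a=16/3 m (b=L-a=8/3):
  y_4 = -Pb²x²(3aL-(3a+b)x)/(6L³EI)  [x≤a] = -7·(8/3)²·(24/5)²·(3·(16/3)·8-(3·(16/3)+(8/3))·(24/5))/(6·8³·20000) = -56/78125 m
Superposition: y = Σ y_i = -25741/11718750 m ≈ -0.002197 m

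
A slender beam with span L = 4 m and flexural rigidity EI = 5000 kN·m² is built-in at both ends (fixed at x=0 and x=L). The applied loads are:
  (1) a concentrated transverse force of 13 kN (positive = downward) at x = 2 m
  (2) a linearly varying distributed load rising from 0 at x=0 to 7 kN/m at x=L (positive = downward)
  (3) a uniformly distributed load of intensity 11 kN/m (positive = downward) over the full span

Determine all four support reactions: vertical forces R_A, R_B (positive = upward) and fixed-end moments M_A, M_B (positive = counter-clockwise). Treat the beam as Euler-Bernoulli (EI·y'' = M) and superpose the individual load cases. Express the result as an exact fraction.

R_A = 327/10 kN, M_A = 249/10 kN·m, R_B = 383/10 kN, M_B = -803/30 kN·m

Load 1 — point force P=13 kN at a=2 m (b=L-a=2):
  R_A = Pb²(3a+b)/L³ = 13·2²·(3·2+2)/4³ = 13/2 kN
  M_A = Pab²/L² = 13·2·2²/4² = 13/2 kN·m
  R_B = Pa²(a+3b)/L³ = 13·2²·(2+3·2)/4³ = 13/2 kN
  M_B = -Pa²b/L² = -13·2²·2/4² = -13/2 kN·m
Load 2 — triangular load w₀=7 kN/m (0→w₀ over full span):
  R_A = 3w₀L/20 = 3·7·4/20 = 21/5 kN
  M_A = w₀L²/30 = 7·4²/30 = 56/15 kN·m
  R_B = 7w₀L/20 = 7·7·4/20 = 49/5 kN
  M_B = -w₀L²/20 = -7·4²/20 = -28/5 kN·m
Load 3 — uniform load w=11 kN/m over full span:
  R_A = wL/2 = 11·4/2 = 22 kN
  M_A = wL²/12 = 11·4²/12 = 44/3 kN·m
  R_B = wL/2 = 11·4/2 = 22 kN
  M_B = -wL²/12 = -11·4²/12 = -44/3 kN·m
Superposition: R_A = 327/10 kN, M_A = 249/10 kN·m, R_B = 383/10 kN, M_B = -803/30 kN·m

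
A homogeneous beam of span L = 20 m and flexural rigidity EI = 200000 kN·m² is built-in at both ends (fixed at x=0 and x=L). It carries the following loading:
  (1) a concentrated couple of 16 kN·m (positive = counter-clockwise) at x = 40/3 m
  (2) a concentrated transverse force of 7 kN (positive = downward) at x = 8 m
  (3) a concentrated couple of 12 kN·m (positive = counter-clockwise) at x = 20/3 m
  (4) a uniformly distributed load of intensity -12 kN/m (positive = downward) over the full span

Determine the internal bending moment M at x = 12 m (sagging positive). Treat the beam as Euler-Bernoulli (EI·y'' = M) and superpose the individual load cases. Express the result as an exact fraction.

Load 1 — applied couple M₀=16 kN·m at a=40/3 m (b=L-a=20/3):
  M_1 = R_Ax - M_A  [x≤a] with R_A=16/15, M_A=16/3 = (16/15)·12 - (16/3) = 112/15 kN·m
Load 2 — point force P=7 kN at a=8 m (b=L-a=12):
  M_2 = Pa²(a+3b)(L-x)/L³ - Pa²b/L²  [x>a] = 7·8²·(8+3·12)·(20-12)/20³ - 7·8²·12/20² = 784/125 kN·m
Load 3 — applied couple M₀=12 kN·m at a=20/3 m (b=L-a=40/3):
  M_3 = R_Ax - M_A - M₀  [x>a] with R_A=4/5, M_A=0 = (4/5)·12 - 0 - 12 = -12/5 kN·m
Load 4 — uniform load w=-12 kN/m over full span:
  M_4 = wLx/2 - wL²/12 - wx²/2 = (-12)·20·12/2 - (-12)·20²/12 - (-12)·12²/2 = -176 kN·m
Superposition: M = Σ M_i = -61748/375 kN·m ≈ -164.661333 kN·m

M(12) = -61748/375 kN·m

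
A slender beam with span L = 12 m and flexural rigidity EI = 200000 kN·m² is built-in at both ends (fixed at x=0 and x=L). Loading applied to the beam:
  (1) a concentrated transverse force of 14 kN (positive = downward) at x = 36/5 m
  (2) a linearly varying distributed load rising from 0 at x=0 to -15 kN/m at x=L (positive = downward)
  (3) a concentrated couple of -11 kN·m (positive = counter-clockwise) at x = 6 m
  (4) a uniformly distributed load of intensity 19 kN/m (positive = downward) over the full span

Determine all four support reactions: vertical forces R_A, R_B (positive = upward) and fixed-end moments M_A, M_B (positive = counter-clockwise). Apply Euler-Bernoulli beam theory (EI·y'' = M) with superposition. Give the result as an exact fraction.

Load 1 — point force P=14 kN at a=36/5 m (b=L-a=24/5):
  R_A = Pb²(3a+b)/L³ = 14·(24/5)²·(3·(36/5)+(24/5))/12³ = 616/125 kN
  M_A = Pab²/L² = 14·(36/5)·(24/5)²/12² = 2016/125 kN·m
  R_B = Pa²(a+3b)/L³ = 14·(36/5)²·((36/5)+3·(24/5))/12³ = 1134/125 kN
  M_B = -Pa²b/L² = -14·(36/5)²·(24/5)/12² = -3024/125 kN·m
Load 2 — triangular load w₀=-15 kN/m (0→w₀ over full span):
  R_A = 3w₀L/20 = 3·(-15)·12/20 = -27 kN
  M_A = w₀L²/30 = (-15)·12²/30 = -72 kN·m
  R_B = 7w₀L/20 = 7·(-15)·12/20 = -63 kN
  M_B = -w₀L²/20 = -(-15)·12²/20 = 108 kN·m
Load 3 — applied couple M₀=-11 kN·m at a=6 m (b=L-a=6):
  R_A = 6M₀ab/L³ = 6·(-11)·6·6/12³ = -11/8 kN
  M_A = M₀b(2a-b)/L² = (-11)·6·(2·6-6)/12² = -11/4 kN·m
  R_B = -6M₀ab/L³ = -6·(-11)·6·6/12³ = 11/8 kN
  M_B = M₀a(2b-a)/L² = (-11)·6·(2·6-6)/12² = -11/4 kN·m
Load 4 — uniform load w=19 kN/m over full span:
  R_A = wL/2 = 19·12/2 = 114 kN
  M_A = wL²/12 = 19·12²/12 = 228 kN·m
  R_B = wL/2 = 19·12/2 = 114 kN
  M_B = -wL²/12 = -19·12²/12 = -228 kN·m
Superposition: R_A = 90553/1000 kN, M_A = 84689/500 kN·m, R_B = 61447/1000 kN, M_B = -73471/500 kN·m

R_A = 90553/1000 kN, M_A = 84689/500 kN·m, R_B = 61447/1000 kN, M_B = -73471/500 kN·m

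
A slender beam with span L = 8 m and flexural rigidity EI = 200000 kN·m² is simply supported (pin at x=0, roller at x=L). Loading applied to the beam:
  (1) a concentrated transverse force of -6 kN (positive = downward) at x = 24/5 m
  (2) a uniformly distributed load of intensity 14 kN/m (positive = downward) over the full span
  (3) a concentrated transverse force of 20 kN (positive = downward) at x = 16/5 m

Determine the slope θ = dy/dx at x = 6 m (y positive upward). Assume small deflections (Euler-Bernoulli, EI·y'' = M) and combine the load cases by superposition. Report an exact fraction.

θ(6) = 22841/18750000 rad

Load 1 — point force P=-6 kN at a=24/5 m (b=L-a=16/5):
  θ_1 = -Pa(2L²-6Lx+3x²+a²)/(6LEI)  [x>a] = -(-6)·(24/5)·(2·8²-6·8·6+3·6²+(24/5)²)/(6·8·200000) = -543/6250000 rad
Load 2 — uniform load w=14 kN/m over full span:
  θ_2 = -w(L³-6Lx²+4x³)/(24EI) = -14·(8³-6·8·6²+4·6³)/(24·200000) = 77/75000 rad
Load 3 — point force P=20 kN at a=16/5 m (b=L-a=24/5):
  θ_3 = -Pa(2L²-6Lx+3x²+a²)/(6LEI)  [x>a] = -20·(16/5)·(2·8²-6·8·6+3·6²+(16/5)²)/(6·8·200000) = 87/312500 rad
Superposition: θ = Σ θ_i = 22841/18750000 rad ≈ 0.001218 rad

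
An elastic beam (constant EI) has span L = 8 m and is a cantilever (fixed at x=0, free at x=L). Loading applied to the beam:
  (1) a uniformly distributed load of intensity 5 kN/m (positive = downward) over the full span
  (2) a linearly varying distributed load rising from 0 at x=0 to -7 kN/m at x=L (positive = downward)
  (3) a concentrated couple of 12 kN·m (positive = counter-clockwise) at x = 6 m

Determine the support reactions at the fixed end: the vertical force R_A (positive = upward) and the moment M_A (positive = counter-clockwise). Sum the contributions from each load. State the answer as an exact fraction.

R_A = 12 kN, M_A = -4/3 kN·m

Load 1 — uniform load w=5 kN/m over full span:
  R_A = wL = 5·8 = 40 kN
  M_A = wL²/2 = 5·8²/2 = 160 kN·m
Load 2 — triangular load w₀=-7 kN/m (0→w₀ over full span):
  R_A = w₀L/2 = (-7)·8/2 = -28 kN
  M_A = w₀L²/3 = (-7)·8²/3 = -448/3 kN·m
Load 3 — applied couple M₀=12 kN·m at a=6 m (b=L-a=2):
  R_A = 0 kN
  M_A = -M₀ = -12 kN·m
Superposition: R_A = 12 kN, M_A = -4/3 kN·m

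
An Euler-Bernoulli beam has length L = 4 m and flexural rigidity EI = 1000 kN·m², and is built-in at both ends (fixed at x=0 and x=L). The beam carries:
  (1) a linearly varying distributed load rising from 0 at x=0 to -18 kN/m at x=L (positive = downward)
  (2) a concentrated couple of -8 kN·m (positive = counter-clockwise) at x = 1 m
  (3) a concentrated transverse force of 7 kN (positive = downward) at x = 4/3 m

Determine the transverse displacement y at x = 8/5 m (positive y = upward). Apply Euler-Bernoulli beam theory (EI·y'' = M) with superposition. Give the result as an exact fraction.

Load 1 — triangular load w₀=-18 kN/m (0→w₀ over full span):
  y_1 = -w₀x²(L-x)²(x+2L)/(120LEI) = -(-18)·(8/5)²·(4-(8/5))²·((8/5)+2·4)/(120·4·1000) = 10368/1953125 m
Load 2 — applied couple M₀=-8 kN·m at a=1 m (b=L-a=3):
  y_2 = (R_Ax³/6 - M_Ax²/2 - M₀(x-a)²/2)/EI  [x>a] with R_A=-9/4, M_A=3/2 = ((-9/4)·(8/5)³/6 - (3/2)·(8/5)²/2 - (-8)·((8/5)-1)²/2)/1000 = -63/31250 m
Load 3 — point force P=7 kN at a=4/3 m (b=L-a=8/3):
  y_3 = -Pa²(L-x)²(3bL-(3b+a)(L-x))/(6L³EI)  [x>a] = -7·(4/3)²·(4-(8/5))²·(3·(8/3)·4-(3·(8/3)+(4/3))·(4-(8/5)))/(6·4³·1000) = -28/15625 m
Superposition: y = Σ y_i = 5861/3906250 m ≈ 0.001500 m

y(8/5) = 5861/3906250 m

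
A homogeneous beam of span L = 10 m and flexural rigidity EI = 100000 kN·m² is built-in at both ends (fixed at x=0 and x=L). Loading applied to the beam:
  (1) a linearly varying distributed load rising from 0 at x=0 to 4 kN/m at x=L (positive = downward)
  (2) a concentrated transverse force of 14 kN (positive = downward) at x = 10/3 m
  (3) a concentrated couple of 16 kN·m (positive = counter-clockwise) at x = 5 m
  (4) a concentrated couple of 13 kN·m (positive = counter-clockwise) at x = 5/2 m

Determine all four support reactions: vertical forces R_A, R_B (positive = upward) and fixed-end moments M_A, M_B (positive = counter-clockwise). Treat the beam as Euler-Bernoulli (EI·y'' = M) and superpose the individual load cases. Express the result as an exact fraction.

R_A = 43703/2160 kN, M_A = 15395/432 kN·m, R_B = 29737/2160 kN, M_B = -9637/432 kN·m

Load 1 — triangular load w₀=4 kN/m (0→w₀ over full span):
  R_A = 3w₀L/20 = 3·4·10/20 = 6 kN
  M_A = w₀L²/30 = 4·10²/30 = 40/3 kN·m
  R_B = 7w₀L/20 = 7·4·10/20 = 14 kN
  M_B = -w₀L²/20 = -4·10²/20 = -20 kN·m
Load 2 — point force P=14 kN at a=10/3 m (b=L-a=20/3):
  R_A = Pb²(3a+b)/L³ = 14·(20/3)²·(3·(10/3)+(20/3))/10³ = 280/27 kN
  M_A = Pab²/L² = 14·(10/3)·(20/3)²/10² = 560/27 kN·m
  R_B = Pa²(a+3b)/L³ = 14·(10/3)²·((10/3)+3·(20/3))/10³ = 98/27 kN
  M_B = -Pa²b/L² = -14·(10/3)²·(20/3)/10² = -280/27 kN·m
Load 3 — applied couple M₀=16 kN·m at a=5 m (b=L-a=5):
  R_A = 6M₀ab/L³ = 6·16·5·5/10³ = 12/5 kN
  M_A = M₀b(2a-b)/L² = 16·5·(2·5-5)/10² = 4 kN·m
  R_B = -6M₀ab/L³ = -6·16·5·5/10³ = -12/5 kN
  M_B = M₀a(2b-a)/L² = 16·5·(2·5-5)/10² = 4 kN·m
Load 4 — applied couple M₀=13 kN·m at a=5/2 m (b=L-a=15/2):
  R_A = 6M₀ab/L³ = 6·13·(5/2)·(15/2)/10³ = 117/80 kN
  M_A = M₀b(2a-b)/L² = 13·(15/2)·(2·(5/2)-(15/2))/10² = -39/16 kN·m
  R_B = -6M₀ab/L³ = -6·13·(5/2)·(15/2)/10³ = -117/80 kN
  M_B = M₀a(2b-a)/L² = 13·(5/2)·(2·(15/2)-(5/2))/10² = 65/16 kN·m
Superposition: R_A = 43703/2160 kN, M_A = 15395/432 kN·m, R_B = 29737/2160 kN, M_B = -9637/432 kN·m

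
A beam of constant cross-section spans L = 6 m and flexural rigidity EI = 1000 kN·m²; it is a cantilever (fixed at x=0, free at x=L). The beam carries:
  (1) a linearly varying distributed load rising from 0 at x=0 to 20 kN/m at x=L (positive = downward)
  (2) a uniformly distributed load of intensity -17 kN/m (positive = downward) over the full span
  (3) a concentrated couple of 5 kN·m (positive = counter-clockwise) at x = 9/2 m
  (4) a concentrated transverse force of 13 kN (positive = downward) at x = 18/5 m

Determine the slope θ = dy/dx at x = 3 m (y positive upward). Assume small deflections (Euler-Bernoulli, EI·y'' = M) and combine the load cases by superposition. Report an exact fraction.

θ(3) = 147/20000 rad

Load 1 — triangular load w₀=20 kN/m (0→w₀ over full span):
  θ_1 = (w₀Lx²/4-w₀L²x/3-w₀x⁴/(24L))/EI = (20·6·3²/4-20·6²·3/3-20·3⁴/(24·6))/1000 = -369/800 rad
Load 2 — uniform load w=-17 kN/m over full span:
  θ_2 = -wx(x²-3Lx+3L²)/(6EI) = -(-17)·3·(3²-3·6·3+3·6²)/(6·1000) = 1071/2000 rad
Load 3 — applied couple M₀=5 kN·m at a=9/2 m (b=L-a=3/2):
  θ_3 = M₀x/EI  [x≤a] = 5·3/1000 = 3/200 rad
Load 4 — point force P=13 kN at a=18/5 m (b=L-a=12/5):
  θ_4 = -Px(2a-x)/(2EI)  [x≤a] = -13·3·(2·(18/5)-3)/(2·1000) = -819/10000 rad
Superposition: θ = Σ θ_i = 147/20000 rad ≈ 0.007350 rad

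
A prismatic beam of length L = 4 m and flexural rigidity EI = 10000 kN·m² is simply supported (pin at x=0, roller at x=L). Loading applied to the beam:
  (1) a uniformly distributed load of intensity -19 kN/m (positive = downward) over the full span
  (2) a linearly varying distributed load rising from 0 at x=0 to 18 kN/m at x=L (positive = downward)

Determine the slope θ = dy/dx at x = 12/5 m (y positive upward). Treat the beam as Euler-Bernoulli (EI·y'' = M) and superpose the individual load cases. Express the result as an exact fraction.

Load 1 — uniform load w=-19 kN/m over full span:
  θ_1 = -w(L³-6Lx²+4x³)/(24EI) = -(-19)·(4³-6·4·(12/5)²+4·(12/5)³)/(24·10000) = -703/468750 rad
Load 2 — triangular load w₀=18 kN/m (0→w₀ over full span):
  θ_2 = -w₀(7L⁴-30L²x²+15x⁴)/(360LEI) = -18·(7·4⁴-30·4²·(12/5)²+15·(12/5)⁴)/(360·4·10000) = 232/390625 rad
Superposition: θ = Σ θ_i = -2123/2343750 rad ≈ -0.000906 rad

θ(12/5) = -2123/2343750 rad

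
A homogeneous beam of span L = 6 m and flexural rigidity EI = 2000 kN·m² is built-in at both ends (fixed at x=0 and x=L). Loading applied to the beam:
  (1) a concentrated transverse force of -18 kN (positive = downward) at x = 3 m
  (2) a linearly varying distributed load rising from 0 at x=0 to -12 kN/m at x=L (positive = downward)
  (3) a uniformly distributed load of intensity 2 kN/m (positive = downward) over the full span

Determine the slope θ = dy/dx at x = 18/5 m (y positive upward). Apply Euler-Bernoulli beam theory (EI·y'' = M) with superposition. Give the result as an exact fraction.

Load 1 — point force P=-18 kN at a=3 m (b=L-a=3):
  θ_1 = Pa²(L-x)(2bL-(3b+a)(L-x))/(2L³EI)  [x>a] = (-18)·3²·(6-(18/5))·(2·3·6-(3·3+3)·(6-(18/5)))/(2·6³·2000) = -81/25000 rad
Load 2 — triangular load w₀=-12 kN/m (0→w₀ over full span):
  θ_2 = -w₀(2x(L-x)(L-2x)(x+2L)+x²(L-x)²)/(120LEI) = -(-12)·(2·(18/5)·(6-(18/5))·(6-2·(18/5))·((18/5)+2·6)+(18/5)²·(6-(18/5))²)/(120·6·2000) = -162/78125 rad
Load 3 — uniform load w=2 kN/m over full span:
  θ_3 = -wx(L-x)(L-2x)/(12EI) = -2·(18/5)·(6-(18/5))·(6-2·(18/5))/(12·2000) = 27/31250 rad
Superposition: θ = Σ θ_i = -2781/625000 rad ≈ -0.004450 rad

θ(18/5) = -2781/625000 rad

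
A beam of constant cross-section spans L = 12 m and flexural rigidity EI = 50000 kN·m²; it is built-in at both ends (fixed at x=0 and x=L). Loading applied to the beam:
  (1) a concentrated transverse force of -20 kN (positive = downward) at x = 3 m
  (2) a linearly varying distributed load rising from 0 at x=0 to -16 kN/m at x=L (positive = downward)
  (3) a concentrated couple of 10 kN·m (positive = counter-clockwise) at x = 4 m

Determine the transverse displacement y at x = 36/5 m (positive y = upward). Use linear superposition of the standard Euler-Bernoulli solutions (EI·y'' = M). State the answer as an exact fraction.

Load 1 — point force P=-20 kN at a=3 m (b=L-a=9):
  y_1 = -Pa²(L-x)²(3bL-(3b+a)(L-x))/(6L³EI)  [x>a] = -(-20)·3²·(12-(36/5))²·(3·9·12-(3·9+3)·(12-(36/5)))/(6·12³·50000) = 9/6250 m
Load 2 — triangular load w₀=-16 kN/m (0→w₀ over full span):
  y_2 = -w₀x²(L-x)²(x+2L)/(120LEI) = -(-16)·(36/5)²·(12-(36/5))²·((36/5)+2·12)/(120·12·50000) = 404352/48828125 m
Load 3 — applied couple M₀=10 kN·m at a=4 m (b=L-a=8):
  y_3 = (R_Ax³/6 - M_Ax²/2 - M₀(x-a)²/2)/EI  [x>a] with R_A=10/9, M_A=0 = ((10/9)·(36/5)³/6 - 0·(36/5)²/2 - 10·((36/5)-4)²/2)/50000 = 28/78125 m
Superposition: y = Σ y_i = 984329/97656250 m ≈ 0.010080 m

y(36/5) = 984329/97656250 m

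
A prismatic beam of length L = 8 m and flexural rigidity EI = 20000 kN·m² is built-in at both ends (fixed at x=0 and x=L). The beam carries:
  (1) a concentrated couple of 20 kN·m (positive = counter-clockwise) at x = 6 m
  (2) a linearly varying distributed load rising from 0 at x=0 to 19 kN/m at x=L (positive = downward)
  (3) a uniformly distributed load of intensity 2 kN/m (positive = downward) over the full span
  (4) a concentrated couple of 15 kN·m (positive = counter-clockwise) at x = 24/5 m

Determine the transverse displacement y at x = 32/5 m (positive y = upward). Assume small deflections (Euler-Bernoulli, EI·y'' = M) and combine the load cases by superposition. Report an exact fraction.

Load 1 — applied couple M₀=20 kN·m at a=6 m (b=L-a=2):
  y_1 = (R_Ax³/6 - M_Ax²/2 - M₀(x-a)²/2)/EI  [x>a] with R_A=45/16, M_A=25/4 = ((45/16)·(32/5)³/6 - (25/4)·(32/5)²/2 - 20·((32/5)-6)²/2)/20000 = -21/62500 m
Load 2 — triangular load w₀=19 kN/m (0→w₀ over full span):
  y_2 = -w₀x²(L-x)²(x+2L)/(120LEI) = -19·(32/5)²·(8-(32/5))²·((32/5)+2·8)/(120·8·20000) = -68096/29296875 m
Load 3 — uniform load w=2 kN/m over full span:
  y_3 = -wx²(L-x)²/(24EI) = -2·(32/5)²·(8-(32/5))²/(24·20000) = -512/1171875 m
Load 4 — applied couple M₀=15 kN·m at a=24/5 m (b=L-a=16/5):
  y_4 = (R_Ax³/6 - M_Ax²/2 - M₀(x-a)²/2)/EI  [x>a] with R_A=27/10, M_A=24/5 = ((27/10)·(32/5)³/6 - (24/5)·(32/5)²/2 - 15·((32/5)-(24/5))²/2)/20000 = 9/390625 m
Superposition: y = Σ y_i = -360259/117187500 m ≈ -0.003074 m

y(32/5) = -360259/117187500 m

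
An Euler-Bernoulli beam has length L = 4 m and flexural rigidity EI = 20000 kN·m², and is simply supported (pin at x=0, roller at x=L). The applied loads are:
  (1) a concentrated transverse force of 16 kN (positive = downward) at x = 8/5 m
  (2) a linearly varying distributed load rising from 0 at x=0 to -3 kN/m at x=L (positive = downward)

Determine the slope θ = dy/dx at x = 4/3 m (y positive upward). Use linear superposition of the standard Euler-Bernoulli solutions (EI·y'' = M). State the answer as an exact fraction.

θ(4/3) = -1834/6328125 rad

Load 1 — point force P=16 kN at a=8/5 m (b=L-a=12/5):
  θ_1 = -Pb(L²-b²-3x²)/(6LEI)  [x≤a] = -16·(12/5)·(4²-(12/5)²-3·(4/3)²)/(6·4·20000) = -92/234375 rad
Load 2 — triangular load w₀=-3 kN/m (0→w₀ over full span):
  θ_2 = -w₀(7L⁴-30L²x²+15x⁴)/(360LEI) = -(-3)·(7·4⁴-30·4²·(4/3)²+15·(4/3)⁴)/(360·4·20000) = 26/253125 rad
Superposition: θ = Σ θ_i = -1834/6328125 rad ≈ -0.000290 rad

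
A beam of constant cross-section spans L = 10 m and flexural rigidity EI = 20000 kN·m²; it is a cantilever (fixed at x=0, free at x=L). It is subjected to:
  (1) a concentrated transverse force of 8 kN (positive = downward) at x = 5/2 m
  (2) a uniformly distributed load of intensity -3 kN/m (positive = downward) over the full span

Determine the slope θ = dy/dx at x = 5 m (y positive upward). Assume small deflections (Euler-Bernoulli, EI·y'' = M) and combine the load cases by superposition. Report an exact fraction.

θ(5) = 33/1600 rad

Load 1 — point force P=8 kN at a=5/2 m (b=L-a=15/2):
  θ_1 = -Pa²/(2EI)  [x>a] = -8·(5/2)²/(2·20000) = -1/800 rad
Load 2 — uniform load w=-3 kN/m over full span:
  θ_2 = -wx(x²-3Lx+3L²)/(6EI) = -(-3)·5·(5²-3·10·5+3·10²)/(6·20000) = 7/320 rad
Superposition: θ = Σ θ_i = 33/1600 rad ≈ 0.020625 rad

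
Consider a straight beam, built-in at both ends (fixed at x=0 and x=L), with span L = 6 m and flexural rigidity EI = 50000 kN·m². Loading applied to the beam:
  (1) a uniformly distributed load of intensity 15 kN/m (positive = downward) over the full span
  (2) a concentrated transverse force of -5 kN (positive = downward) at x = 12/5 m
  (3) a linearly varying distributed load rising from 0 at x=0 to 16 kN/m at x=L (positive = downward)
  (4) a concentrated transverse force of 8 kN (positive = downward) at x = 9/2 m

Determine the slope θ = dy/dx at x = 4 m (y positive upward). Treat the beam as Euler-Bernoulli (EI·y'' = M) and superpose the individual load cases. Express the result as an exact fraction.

θ(4) = 6461/11250000 rad

Load 1 — uniform load w=15 kN/m over full span:
  θ_1 = -wx(L-x)(L-2x)/(12EI) = -15·4·(6-4)·(6-2·4)/(12·50000) = 1/2500 rad
Load 2 — point force P=-5 kN at a=12/5 m (b=L-a=18/5):
  θ_2 = Pa²(L-x)(2bL-(3b+a)(L-x))/(2L³EI)  [x>a] = (-5)·(12/5)²·(6-4)·(2·(18/5)·6-(3·(18/5)+(12/5))·(6-4))/(2·6³·50000) = -7/156250 rad
Load 3 — triangular load w₀=16 kN/m (0→w₀ over full span):
  θ_3 = -w₀(2x(L-x)(L-2x)(x+2L)+x²(L-x)²)/(120LEI) = -16·(2·4·(6-4)·(6-2·4)·(4+2·6)+4²·(6-4)²)/(120·6·50000) = 28/140625 rad
Load 4 — point force P=8 kN at a=9/2 m (b=L-a=3/2):
  θ_4 = -Pb²x(2aL-(3a+b)x)/(2L³EI)  [x≤a] = -8·(3/2)²·4·(2·(9/2)·6-(3·(9/2)+(3/2))·4)/(2·6³·50000) = 1/50000 rad
Superposition: θ = Σ θ_i = 6461/11250000 rad ≈ 0.000574 rad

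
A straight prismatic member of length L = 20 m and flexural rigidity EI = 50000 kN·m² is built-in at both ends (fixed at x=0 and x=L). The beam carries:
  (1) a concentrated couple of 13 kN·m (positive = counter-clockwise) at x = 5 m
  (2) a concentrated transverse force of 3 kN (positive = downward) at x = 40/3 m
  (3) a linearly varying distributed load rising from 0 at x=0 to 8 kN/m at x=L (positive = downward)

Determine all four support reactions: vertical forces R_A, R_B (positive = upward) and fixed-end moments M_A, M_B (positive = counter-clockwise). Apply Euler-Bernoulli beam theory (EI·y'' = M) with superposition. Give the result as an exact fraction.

R_A = 36733/1440 kN, M_A = 15649/144 kN·m, R_B = 82787/1440 kN, M_B = -23735/144 kN·m

Load 1 — applied couple M₀=13 kN·m at a=5 m (b=L-a=15):
  R_A = 6M₀ab/L³ = 6·13·5·15/20³ = 117/160 kN
  M_A = M₀b(2a-b)/L² = 13·15·(2·5-15)/20² = -39/16 kN·m
  R_B = -6M₀ab/L³ = -6·13·5·15/20³ = -117/160 kN
  M_B = M₀a(2b-a)/L² = 13·5·(2·15-5)/20² = 65/16 kN·m
Load 2 — point force P=3 kN at a=40/3 m (b=L-a=20/3):
  R_A = Pb²(3a+b)/L³ = 3·(20/3)²·(3·(40/3)+(20/3))/20³ = 7/9 kN
  M_A = Pab²/L² = 3·(40/3)·(20/3)²/20² = 40/9 kN·m
  R_B = Pa²(a+3b)/L³ = 3·(40/3)²·((40/3)+3·(20/3))/20³ = 20/9 kN
  M_B = -Pa²b/L² = -3·(40/3)²·(20/3)/20² = -80/9 kN·m
Load 3 — triangular load w₀=8 kN/m (0→w₀ over full span):
  R_A = 3w₀L/20 = 3·8·20/20 = 24 kN
  M_A = w₀L²/30 = 8·20²/30 = 320/3 kN·m
  R_B = 7w₀L/20 = 7·8·20/20 = 56 kN
  M_B = -w₀L²/20 = -8·20²/20 = -160 kN·m
Superposition: R_A = 36733/1440 kN, M_A = 15649/144 kN·m, R_B = 82787/1440 kN, M_B = -23735/144 kN·m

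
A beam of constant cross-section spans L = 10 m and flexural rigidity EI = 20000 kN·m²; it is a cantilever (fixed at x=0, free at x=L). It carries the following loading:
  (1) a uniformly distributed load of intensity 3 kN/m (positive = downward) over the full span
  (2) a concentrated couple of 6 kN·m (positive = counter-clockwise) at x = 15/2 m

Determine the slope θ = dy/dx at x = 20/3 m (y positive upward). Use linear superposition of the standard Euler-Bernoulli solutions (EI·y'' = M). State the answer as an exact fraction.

θ(20/3) = -149/6750 rad

Load 1 — uniform load w=3 kN/m over full span:
  θ_1 = -wx(x²-3Lx+3L²)/(6EI) = -3·(20/3)·((20/3)²-3·10·(20/3)+3·10²)/(6·20000) = -13/540 rad
Load 2 — applied couple M₀=6 kN·m at a=15/2 m (b=L-a=5/2):
  θ_2 = M₀x/EI  [x≤a] = 6·(20/3)/20000 = 1/500 rad
Superposition: θ = Σ θ_i = -149/6750 rad ≈ -0.022074 rad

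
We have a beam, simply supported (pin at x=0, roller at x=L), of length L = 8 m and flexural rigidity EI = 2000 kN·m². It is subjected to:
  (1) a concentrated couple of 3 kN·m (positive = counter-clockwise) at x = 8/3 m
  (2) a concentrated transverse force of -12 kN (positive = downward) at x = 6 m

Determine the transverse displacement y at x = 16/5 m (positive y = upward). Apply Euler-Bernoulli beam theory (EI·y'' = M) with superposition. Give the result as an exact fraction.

y(16/5) = 668/15625 m

Load 1 — applied couple M₀=3 kN·m at a=8/3 m (b=L-a=16/3):
  y_1 = (M₀x³/(6L)-M₀(x-a)²/2+C₁x)/EI  [x>a] with C₁=M₀(3b²-L²)/(6L)=4/3 = (3·(16/5)³/(6·8)-3·((16/5)-(8/3))²/2+(4/3)·(16/5))/2000 = 46/15625 m
Load 2 — point force P=-12 kN at a=6 m (b=L-a=2):
  y_2 = -Pbx(L²-b²-x²)/(6LEI)  [x≤a] = -(-12)·2·(16/5)·(8²-2²-(16/5)²)/(6·8·2000) = 622/15625 m
Superposition: y = Σ y_i = 668/15625 m ≈ 0.042752 m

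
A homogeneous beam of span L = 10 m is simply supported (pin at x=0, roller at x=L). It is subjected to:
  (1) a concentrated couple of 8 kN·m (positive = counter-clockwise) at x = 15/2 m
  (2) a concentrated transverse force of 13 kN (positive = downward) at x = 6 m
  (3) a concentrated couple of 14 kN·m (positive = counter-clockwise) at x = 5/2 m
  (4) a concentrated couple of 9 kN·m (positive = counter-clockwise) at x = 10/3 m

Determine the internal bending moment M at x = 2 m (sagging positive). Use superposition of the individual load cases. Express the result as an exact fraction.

M(2) = 83/5 kN·m

Load 1 — applied couple M₀=8 kN·m at a=15/2 m (b=L-a=5/2):
  M_1 = M₀x/L  [x≤a] = 8·2/10 = 8/5 kN·m
Load 2 — point force P=13 kN at a=6 m (b=L-a=4):
  M_2 = Pbx/L  [x≤a] = 13·4·2/10 = 52/5 kN·m
Load 3 — applied couple M₀=14 kN·m at a=5/2 m (b=L-a=15/2):
  M_3 = M₀x/L  [x≤a] = 14·2/10 = 14/5 kN·m
Load 4 — applied couple M₀=9 kN·m at a=10/3 m (b=L-a=20/3):
  M_4 = M₀x/L  [x≤a] = 9·2/10 = 9/5 kN·m
Superposition: M = Σ M_i = 83/5 kN·m ≈ 16.600000 kN·m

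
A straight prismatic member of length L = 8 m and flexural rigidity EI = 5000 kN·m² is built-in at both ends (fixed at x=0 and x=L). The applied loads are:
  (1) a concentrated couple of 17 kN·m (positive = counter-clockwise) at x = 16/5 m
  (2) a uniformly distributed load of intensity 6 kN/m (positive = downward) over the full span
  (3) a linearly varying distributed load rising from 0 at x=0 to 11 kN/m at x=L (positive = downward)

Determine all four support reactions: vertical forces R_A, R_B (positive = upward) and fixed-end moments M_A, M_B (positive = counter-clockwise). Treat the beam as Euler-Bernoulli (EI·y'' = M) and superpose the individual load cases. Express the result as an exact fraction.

R_A = 2013/50 kN, M_A = 4313/75 kN·m, R_B = 2587/50 kN, M_B = -1544/25 kN·m

Load 1 — applied couple M₀=17 kN·m at a=16/5 m (b=L-a=24/5):
  R_A = 6M₀ab/L³ = 6·17·(16/5)·(24/5)/8³ = 153/50 kN
  M_A = M₀b(2a-b)/L² = 17·(24/5)·(2·(16/5)-(24/5))/8² = 51/25 kN·m
  R_B = -6M₀ab/L³ = -6·17·(16/5)·(24/5)/8³ = -153/50 kN
  M_B = M₀a(2b-a)/L² = 17·(16/5)·(2·(24/5)-(16/5))/8² = 136/25 kN·m
Load 2 — uniform load w=6 kN/m over full span:
  R_A = wL/2 = 6·8/2 = 24 kN
  M_A = wL²/12 = 6·8²/12 = 32 kN·m
  R_B = wL/2 = 6·8/2 = 24 kN
  M_B = -wL²/12 = -6·8²/12 = -32 kN·m
Load 3 — triangular load w₀=11 kN/m (0→w₀ over full span):
  R_A = 3w₀L/20 = 3·11·8/20 = 66/5 kN
  M_A = w₀L²/30 = 11·8²/30 = 352/15 kN·m
  R_B = 7w₀L/20 = 7·11·8/20 = 154/5 kN
  M_B = -w₀L²/20 = -11·8²/20 = -176/5 kN·m
Superposition: R_A = 2013/50 kN, M_A = 4313/75 kN·m, R_B = 2587/50 kN, M_B = -1544/25 kN·m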